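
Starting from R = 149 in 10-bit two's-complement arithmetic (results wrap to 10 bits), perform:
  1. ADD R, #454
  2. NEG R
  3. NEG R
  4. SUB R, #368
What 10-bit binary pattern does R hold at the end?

Start: R = 149 = 0010010101.
R = 149 + 454 = 603; wraps to -421 = 1001011011
R = −(-421) = 421 = 0110100101
R = −(421) = -421 = 1001011011
R = -421 − 368 = -789; wraps to 235 = 0011101011

0011101011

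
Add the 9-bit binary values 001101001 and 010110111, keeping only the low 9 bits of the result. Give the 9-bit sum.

100100000

  001101001
+ 010110111
= 100100000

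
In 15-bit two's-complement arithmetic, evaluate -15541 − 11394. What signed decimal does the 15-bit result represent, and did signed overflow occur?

-15541 → 100001101001011
11394 → 010110010000010
Subtract via negate-and-add: invert 010110010000010 + 1 = 101001101111110 (i.e. -11394).
  100001101001011
+ 101001101111110
= 001011011001001  (discard carry-out 1)
Result 001011011001001: MSB = 0 → value 5833.
Both addends (after negating the subtrahend) are negative but the stored result is non-negative: signed overflow. The true value -15541 − 11394 = -26935 lies outside [-16384, 16383].

5833; overflow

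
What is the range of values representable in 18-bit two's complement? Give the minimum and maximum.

min = -131072, max = 131071

Minimum: −2^17 = -131072.
Maximum: 2^17 − 1 = 131071.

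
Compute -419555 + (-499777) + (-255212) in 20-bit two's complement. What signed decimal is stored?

-125968

-419555 + (-499777) = -919332 → wraps to 129244 (00011111100011011100)
129244 + (-255212) = -125968 (11100001001111110000)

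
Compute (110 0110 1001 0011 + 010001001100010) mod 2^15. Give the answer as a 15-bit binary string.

  110011010010011
+ 010001001100010
= 000100011110101  (discard carry-out 1)

000100011110101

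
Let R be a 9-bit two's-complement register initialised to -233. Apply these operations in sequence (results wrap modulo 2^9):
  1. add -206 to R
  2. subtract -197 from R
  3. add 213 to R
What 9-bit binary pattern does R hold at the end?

Start: R = -233 = 100010111.
R = -233 + (-206) = -439; wraps to 73 = 001001001
R = 73 − (-197) = 270; wraps to -242 = 100001110
R = -242 + 213 = -29 = 111100011

111100011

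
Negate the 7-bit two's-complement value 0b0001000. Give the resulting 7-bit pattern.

Invert: 1110111. Add 1: 1111000.

1111000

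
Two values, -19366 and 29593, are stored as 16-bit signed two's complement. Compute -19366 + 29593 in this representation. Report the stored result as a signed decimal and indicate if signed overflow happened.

-19366 → 1011010001011010
29593 → 0111001110011001
  1011010001011010
+ 0111001110011001
= 0010011111110011  (discard carry-out 1)
Result 0010011111110011: MSB = 0 → value 10227.
Addends have opposite signs, so signed overflow cannot occur.

10227; no overflow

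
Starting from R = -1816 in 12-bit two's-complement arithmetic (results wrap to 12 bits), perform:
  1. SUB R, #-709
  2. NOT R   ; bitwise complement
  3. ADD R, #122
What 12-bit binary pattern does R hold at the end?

010011001100

Start: R = -1816 = 100011101000.
R = -1816 − (-709) = -1107 = 101110101101
R = NOT 101110101101 = 010001010010 = 1106
R = 1106 + 122 = 1228 = 010011001100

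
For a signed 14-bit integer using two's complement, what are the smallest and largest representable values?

min = -8192, max = 8191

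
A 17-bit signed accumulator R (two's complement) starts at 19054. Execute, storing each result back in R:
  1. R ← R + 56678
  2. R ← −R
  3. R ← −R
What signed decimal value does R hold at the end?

-55340

Start: R = 19054 = 00100101001101110.
R = 19054 + 56678 = 75732; wraps to -55340 = 10010011111010100
R = −(-55340) = 55340 = 01101100000101100
R = −(55340) = -55340 = 10010011111010100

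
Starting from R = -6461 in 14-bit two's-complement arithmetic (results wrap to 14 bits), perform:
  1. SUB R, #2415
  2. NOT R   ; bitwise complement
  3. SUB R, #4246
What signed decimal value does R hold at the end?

4629

Start: R = -6461 = 10011011000011.
R = -6461 − 2415 = -8876; wraps to 7508 = 01110101010100
R = NOT 01110101010100 = 10001010101011 = -7509
R = -7509 − 4246 = -11755; wraps to 4629 = 01001000010101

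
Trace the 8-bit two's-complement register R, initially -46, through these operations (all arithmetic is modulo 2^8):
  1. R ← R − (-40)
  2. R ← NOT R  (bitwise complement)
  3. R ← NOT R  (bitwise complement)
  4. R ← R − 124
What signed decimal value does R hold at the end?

Start: R = -46 = 11010010.
R = -46 − (-40) = -6 = 11111010
R = NOT 11111010 = 00000101 = 5
R = NOT 00000101 = 11111010 = -6
R = -6 − 124 = -130; wraps to 126 = 01111110

126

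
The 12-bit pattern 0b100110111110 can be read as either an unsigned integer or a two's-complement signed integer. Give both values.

Unsigned: 100110111110 = 2494.
Signed: MSB=1 → 2494 − 4096 = -1602.

unsigned = 2494, signed = -1602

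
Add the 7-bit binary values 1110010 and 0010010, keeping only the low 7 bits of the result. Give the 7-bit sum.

  1110010
+ 0010010
= 0000100  (discard carry-out 1)

0000100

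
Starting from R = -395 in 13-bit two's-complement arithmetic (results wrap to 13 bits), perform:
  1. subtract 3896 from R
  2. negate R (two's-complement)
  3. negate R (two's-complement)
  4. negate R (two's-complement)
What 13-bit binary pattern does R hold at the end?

Start: R = -395 = 1111001110101.
R = -395 − 3896 = -4291; wraps to 3901 = 0111100111101
R = −(3901) = -3901 = 1000011000011
R = −(-3901) = 3901 = 0111100111101
R = −(3901) = -3901 = 1000011000011

1000011000011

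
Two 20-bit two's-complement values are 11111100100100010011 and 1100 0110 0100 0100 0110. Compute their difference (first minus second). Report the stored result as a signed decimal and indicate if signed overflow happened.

222413; no overflow

11111100100100010011 = -14061 (signed)
1100 0110 0100 0100 0110 → 11000110010001000110 = -236474 (signed)
Subtract via negate-and-add: invert 11000110010001000110 + 1 = 00111001101110111010 (i.e. 236474).
  11111100100100010011
+ 00111001101110111010
= 00110110010011001101  (discard carry-out 1)
Result 00110110010011001101: MSB = 0 → value 222413.
Addends (after negating the subtrahend) have opposite signs, so signed overflow cannot occur.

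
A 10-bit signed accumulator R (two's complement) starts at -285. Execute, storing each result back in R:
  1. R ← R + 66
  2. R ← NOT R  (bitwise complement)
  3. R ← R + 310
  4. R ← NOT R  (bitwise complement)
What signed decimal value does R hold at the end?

495

Start: R = -285 = 1011100011.
R = -285 + 66 = -219 = 1100100101
R = NOT 1100100101 = 0011011010 = 218
R = 218 + 310 = 528; wraps to -496 = 1000010000
R = NOT 1000010000 = 0111101111 = 495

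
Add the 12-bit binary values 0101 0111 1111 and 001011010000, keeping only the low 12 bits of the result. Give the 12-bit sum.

100001001111

  010101111111
+ 001011010000
= 100001001111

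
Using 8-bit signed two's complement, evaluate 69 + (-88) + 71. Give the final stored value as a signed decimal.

52

69 + (-88) = -19 (11101101)
-19 + 71 = 52 (00110100)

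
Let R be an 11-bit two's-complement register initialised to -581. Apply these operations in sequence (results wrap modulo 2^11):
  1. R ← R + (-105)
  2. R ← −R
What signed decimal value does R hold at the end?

686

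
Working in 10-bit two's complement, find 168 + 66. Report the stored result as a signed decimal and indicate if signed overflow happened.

234; no overflow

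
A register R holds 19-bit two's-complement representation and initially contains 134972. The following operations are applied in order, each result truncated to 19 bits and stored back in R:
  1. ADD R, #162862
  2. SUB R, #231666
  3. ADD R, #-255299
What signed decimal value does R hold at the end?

-189131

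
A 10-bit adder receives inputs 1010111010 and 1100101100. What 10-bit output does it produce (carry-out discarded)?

  1010111010
+ 1100101100
= 0111100110  (discard carry-out 1)

0111100110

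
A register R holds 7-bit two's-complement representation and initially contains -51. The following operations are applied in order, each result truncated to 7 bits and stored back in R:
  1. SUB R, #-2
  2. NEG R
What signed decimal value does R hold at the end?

49

Start: R = -51 = 1001101.
R = -51 − (-2) = -49 = 1001111
R = −(-49) = 49 = 0110001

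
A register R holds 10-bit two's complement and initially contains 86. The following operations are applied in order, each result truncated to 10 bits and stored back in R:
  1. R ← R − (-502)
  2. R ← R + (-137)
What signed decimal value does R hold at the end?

451

Start: R = 86 = 0001010110.
R = 86 − (-502) = 588; wraps to -436 = 1001001100
R = -436 + (-137) = -573; wraps to 451 = 0111000011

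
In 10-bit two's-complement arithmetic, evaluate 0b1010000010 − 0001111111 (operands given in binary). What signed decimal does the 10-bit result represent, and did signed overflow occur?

0b1010000010 → 1010000010 = -382 (signed)
0001111111 = 127 (signed)
Subtract via negate-and-add: invert 0001111111 + 1 = 1110000001 (i.e. -127).
  1010000010
+ 1110000001
= 1000000011  (discard carry-out 1)
Result 1000000011: MSB = 1 → 515 − 1024 = -509.
Both addends (after negating the subtrahend) are negative and so is the stored result: no signed overflow.

-509; no overflow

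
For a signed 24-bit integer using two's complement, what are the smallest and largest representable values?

min = -8388608, max = 8388607

Minimum: −2^23 = -8388608.
Maximum: 2^23 − 1 = 8388607.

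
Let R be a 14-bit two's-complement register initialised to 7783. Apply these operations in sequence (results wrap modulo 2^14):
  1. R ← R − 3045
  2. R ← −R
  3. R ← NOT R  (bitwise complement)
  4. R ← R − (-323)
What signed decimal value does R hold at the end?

Start: R = 7783 = 01111001100111.
R = 7783 − 3045 = 4738 = 01001010000010
R = −(4738) = -4738 = 10110101111110
R = NOT 10110101111110 = 01001010000001 = 4737
R = 4737 − (-323) = 5060 = 01001111000100

5060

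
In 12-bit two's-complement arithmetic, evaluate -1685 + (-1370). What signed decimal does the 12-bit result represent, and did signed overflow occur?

1041; overflow

-1685 → 100101101011
-1370 → 101010100110
  100101101011
+ 101010100110
= 010000010001  (discard carry-out 1)
Result 010000010001: MSB = 0 → value 1041.
Both addends are negative but the stored result is non-negative: signed overflow. The true value -1685 + (-1370) = -3055 lies outside [-2048, 2047].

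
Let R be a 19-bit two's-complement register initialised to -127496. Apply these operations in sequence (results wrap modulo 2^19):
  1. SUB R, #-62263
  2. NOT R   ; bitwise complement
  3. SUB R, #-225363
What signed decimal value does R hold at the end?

Start: R = -127496 = 1100000110111111000.
R = -127496 − (-62263) = -65233 = 1110000000100101111
R = NOT 1110000000100101111 = 0001111111011010000 = 65232
R = 65232 − (-225363) = 290595; wraps to -233693 = 1000110111100100011

-233693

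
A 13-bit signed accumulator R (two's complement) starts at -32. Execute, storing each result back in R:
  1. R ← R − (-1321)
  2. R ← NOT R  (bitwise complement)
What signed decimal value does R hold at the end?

Start: R = -32 = 1111111100000.
R = -32 − (-1321) = 1289 = 0010100001001
R = NOT 0010100001001 = 1101011110110 = -1290

-1290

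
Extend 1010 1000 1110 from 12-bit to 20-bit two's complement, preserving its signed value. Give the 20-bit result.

11111111101010001110

MSB of 101010001110 is 1; replicate it into the new high bits.
11111111|101010001110 → 11111111101010001110 (still -1394).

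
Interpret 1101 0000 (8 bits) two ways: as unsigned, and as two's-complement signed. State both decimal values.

unsigned = 208, signed = -48

Unsigned: 11010000 = 208.
Signed: MSB=1 → 208 − 256 = -48.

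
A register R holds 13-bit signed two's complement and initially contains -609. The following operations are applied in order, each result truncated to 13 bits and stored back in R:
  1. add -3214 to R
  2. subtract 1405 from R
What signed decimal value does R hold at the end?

2964

Start: R = -609 = 1110110011111.
R = -609 + (-3214) = -3823 = 1000100010001
R = -3823 − 1405 = -5228; wraps to 2964 = 0101110010100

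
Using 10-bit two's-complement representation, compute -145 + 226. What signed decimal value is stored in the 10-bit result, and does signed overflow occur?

-145 → 1101101111
226 → 0011100010
  1101101111
+ 0011100010
= 0001010001  (discard carry-out 1)
Result 0001010001: MSB = 0 → value 81.
Addends have opposite signs, so signed overflow cannot occur.

81; no overflow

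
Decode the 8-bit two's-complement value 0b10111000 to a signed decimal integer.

MSB is 1, so the value is negative.
Invert: 01000111. Add 1: 01001000 = 72. So the value is −72.

-72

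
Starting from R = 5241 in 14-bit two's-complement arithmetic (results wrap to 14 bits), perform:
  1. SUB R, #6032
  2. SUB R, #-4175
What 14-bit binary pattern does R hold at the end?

00110100111000

Start: R = 5241 = 01010001111001.
R = 5241 − 6032 = -791 = 11110011101001
R = -791 − (-4175) = 3384 = 00110100111000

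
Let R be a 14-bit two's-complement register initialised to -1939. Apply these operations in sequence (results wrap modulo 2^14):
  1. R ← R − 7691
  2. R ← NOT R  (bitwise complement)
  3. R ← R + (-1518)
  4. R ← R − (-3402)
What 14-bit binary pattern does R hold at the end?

10110011111001

Start: R = -1939 = 11100001101101.
R = -1939 − 7691 = -9630; wraps to 6754 = 01101001100010
R = NOT 01101001100010 = 10010110011101 = -6755
R = -6755 + (-1518) = -8273; wraps to 8111 = 01111110101111
R = 8111 − (-3402) = 11513; wraps to -4871 = 10110011111001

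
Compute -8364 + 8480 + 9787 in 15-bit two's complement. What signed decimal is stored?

-8364 + 8480 = 116 (000000001110100)
116 + 9787 = 9903 (010011010101111)

9903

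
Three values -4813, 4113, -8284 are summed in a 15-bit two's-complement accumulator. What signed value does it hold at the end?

-8984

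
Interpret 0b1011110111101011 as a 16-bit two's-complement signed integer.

-16917

MSB is 1, so the value is negative.
Invert: 0100001000010100. Add 1: 0100001000010101 = 16917. So the value is −16917.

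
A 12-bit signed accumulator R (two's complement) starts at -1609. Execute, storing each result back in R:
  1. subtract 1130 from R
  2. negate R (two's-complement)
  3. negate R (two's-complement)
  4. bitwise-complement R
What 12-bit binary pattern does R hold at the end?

101010110010

Start: R = -1609 = 100110110111.
R = -1609 − 1130 = -2739; wraps to 1357 = 010101001101
R = −(1357) = -1357 = 101010110011
R = −(-1357) = 1357 = 010101001101
R = NOT 010101001101 = 101010110010 = -1358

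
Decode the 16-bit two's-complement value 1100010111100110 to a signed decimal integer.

MSB is 1, so the value is negative.
Invert: 0011101000011001. Add 1: 0011101000011010 = 14874. So the value is −14874.

-14874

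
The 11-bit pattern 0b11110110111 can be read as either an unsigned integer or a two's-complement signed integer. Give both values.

Unsigned: 11110110111 = 1975.
Signed: MSB=1 → 1975 − 2048 = -73.

unsigned = 1975, signed = -73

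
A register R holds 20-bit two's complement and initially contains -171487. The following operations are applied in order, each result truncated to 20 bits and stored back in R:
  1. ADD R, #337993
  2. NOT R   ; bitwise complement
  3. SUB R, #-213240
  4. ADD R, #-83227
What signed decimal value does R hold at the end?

Start: R = -171487 = 11010110001000100001.
R = -171487 + 337993 = 166506 = 00101000101001101010
R = NOT 00101000101001101010 = 11010111010110010101 = -166507
R = -166507 − (-213240) = 46733 = 00001011011010001101
R = 46733 + (-83227) = -36494 = 11110111000101110010

-36494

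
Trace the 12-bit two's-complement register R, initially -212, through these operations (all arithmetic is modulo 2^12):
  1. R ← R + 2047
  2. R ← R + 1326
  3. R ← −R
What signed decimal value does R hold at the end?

935

Start: R = -212 = 111100101100.
R = -212 + 2047 = 1835 = 011100101011
R = 1835 + 1326 = 3161; wraps to -935 = 110001011001
R = −(-935) = 935 = 001110100111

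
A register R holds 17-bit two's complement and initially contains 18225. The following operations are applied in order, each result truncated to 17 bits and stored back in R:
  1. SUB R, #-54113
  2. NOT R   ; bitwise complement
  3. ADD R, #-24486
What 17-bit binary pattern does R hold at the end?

01000010111000111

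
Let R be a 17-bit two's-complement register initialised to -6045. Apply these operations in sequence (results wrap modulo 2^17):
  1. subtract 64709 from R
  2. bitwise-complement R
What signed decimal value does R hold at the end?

Start: R = -6045 = 11110100001100011.
R = -6045 − 64709 = -70754; wraps to 60318 = 01110101110011110
R = NOT 01110101110011110 = 10001010001100001 = -60319

-60319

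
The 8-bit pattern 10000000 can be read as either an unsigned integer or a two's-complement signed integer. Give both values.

unsigned = 128, signed = -128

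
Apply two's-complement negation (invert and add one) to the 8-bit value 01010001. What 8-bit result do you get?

10101111

Invert: 10101110. Add 1: 10101111.
Check: 01010001 = 81, 10101111 = -81.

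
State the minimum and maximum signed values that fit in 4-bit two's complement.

min = -8, max = 7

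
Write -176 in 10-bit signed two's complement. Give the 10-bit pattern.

1101010000

|-176| = 176 = 0010110000 in 10 bits.
Invert the bits: 1101001111. Add 1: 1101010000.
Check: 1101010000 reads as 848 − 1024 = -176.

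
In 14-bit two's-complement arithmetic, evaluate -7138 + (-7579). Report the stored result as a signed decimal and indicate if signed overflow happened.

-7138 → 10010000011110
-7579 → 10001001100101
  10010000011110
+ 10001001100101
= 00011010000011  (discard carry-out 1)
Result 00011010000011: MSB = 0 → value 1667.
Both addends are negative but the stored result is non-negative: signed overflow. The true value -7138 + (-7579) = -14717 lies outside [-8192, 8191].

1667; overflow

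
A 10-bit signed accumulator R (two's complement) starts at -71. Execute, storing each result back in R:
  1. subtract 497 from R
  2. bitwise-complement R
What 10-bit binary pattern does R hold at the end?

Start: R = -71 = 1110111001.
R = -71 − 497 = -568; wraps to 456 = 0111001000
R = NOT 0111001000 = 1000110111 = -457

1000110111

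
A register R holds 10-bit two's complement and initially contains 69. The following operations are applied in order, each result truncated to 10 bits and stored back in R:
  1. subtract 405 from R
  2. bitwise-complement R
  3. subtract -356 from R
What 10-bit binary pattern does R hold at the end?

Start: R = 69 = 0001000101.
R = 69 − 405 = -336 = 1010110000
R = NOT 1010110000 = 0101001111 = 335
R = 335 − (-356) = 691; wraps to -333 = 1010110011

1010110011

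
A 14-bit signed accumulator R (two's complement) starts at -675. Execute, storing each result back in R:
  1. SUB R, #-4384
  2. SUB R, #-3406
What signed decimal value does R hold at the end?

Start: R = -675 = 11110101011101.
R = -675 − (-4384) = 3709 = 00111001111101
R = 3709 − (-3406) = 7115 = 01101111001011

7115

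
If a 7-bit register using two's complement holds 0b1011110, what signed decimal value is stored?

MSB is 1, so the value is negative.
Unsigned reading: 94. Subtract 2^7 = 128: 94 − 128 = -34.

-34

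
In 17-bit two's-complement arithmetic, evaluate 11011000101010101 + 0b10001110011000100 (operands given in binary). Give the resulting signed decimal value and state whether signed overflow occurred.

11011000101010101 = -20139 (signed)
0b10001110011000100 → 10001110011000100 = -58172 (signed)
  11011000101010101
+ 10001110011000100
= 01100111000011001  (discard carry-out 1)
Result 01100111000011001: MSB = 0 → value 52761.
Both addends are negative but the stored result is non-negative: signed overflow. The true value -20139 + (-58172) = -78311 lies outside [-65536, 65535].

52761; overflow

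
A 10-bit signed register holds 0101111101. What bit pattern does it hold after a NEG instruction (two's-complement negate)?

Invert: 1010000010. Add 1: 1010000011.

1010000011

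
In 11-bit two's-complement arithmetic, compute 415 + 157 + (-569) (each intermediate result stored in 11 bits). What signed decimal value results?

3

415 + 157 = 572 (01000111100)
572 + (-569) = 3 (00000000011)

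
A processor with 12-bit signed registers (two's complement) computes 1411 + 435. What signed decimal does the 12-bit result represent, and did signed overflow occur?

1846; no overflow

1411 → 010110000011
435 → 000110110011
  010110000011
+ 000110110011
= 011100110110
Result 011100110110: MSB = 0 → value 1846.
Both addends are non-negative and so is the stored result: no signed overflow.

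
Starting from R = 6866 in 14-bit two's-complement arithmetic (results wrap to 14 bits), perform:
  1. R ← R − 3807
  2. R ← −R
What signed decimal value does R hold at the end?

-3059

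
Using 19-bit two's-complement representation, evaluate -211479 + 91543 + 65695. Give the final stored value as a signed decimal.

-54241

-211479 + 91543 = -119936 (1100010101110000000)
-119936 + 65695 = -54241 (1110010110000011111)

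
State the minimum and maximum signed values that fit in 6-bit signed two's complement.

min = -32, max = 31

Minimum: −2^5 = -32.
Maximum: 2^5 − 1 = 31.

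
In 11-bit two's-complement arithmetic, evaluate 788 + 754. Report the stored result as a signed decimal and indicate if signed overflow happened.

788 → 01100010100
754 → 01011110010
  01100010100
+ 01011110010
= 11000000110
Result 11000000110: MSB = 1 → 1542 − 2048 = -506.
Both addends are non-negative but the stored result is negative: signed overflow. The true value 788 + 754 = 1542 lies outside [-1024, 1023].

-506; overflow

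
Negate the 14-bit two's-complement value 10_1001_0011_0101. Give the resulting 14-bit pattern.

Invert: 01011011001010. Add 1: 01011011001011.

01011011001011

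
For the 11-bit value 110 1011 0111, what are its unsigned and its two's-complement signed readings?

Unsigned: 11010110111 = 1719.
Signed: MSB=1 → 1719 − 2048 = -329.

unsigned = 1719, signed = -329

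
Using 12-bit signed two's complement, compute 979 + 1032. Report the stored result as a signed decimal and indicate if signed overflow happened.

979 → 001111010011
1032 → 010000001000
  001111010011
+ 010000001000
= 011111011011
Result 011111011011: MSB = 0 → value 2011.
Both addends are non-negative and so is the stored result: no signed overflow.

2011; no overflow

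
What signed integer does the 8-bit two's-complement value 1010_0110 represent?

MSB is 1, so the value is negative.
Invert: 01011001. Add 1: 01011010 = 90. So the value is −90.

-90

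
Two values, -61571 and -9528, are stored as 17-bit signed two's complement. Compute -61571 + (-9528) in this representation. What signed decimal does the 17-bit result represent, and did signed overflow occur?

59973; overflow

-61571 → 10000111101111101
-9528 → 11101101011001000
  10000111101111101
+ 11101101011001000
= 01110101001000101  (discard carry-out 1)
Result 01110101001000101: MSB = 0 → value 59973.
Both addends are negative but the stored result is non-negative: signed overflow. The true value -61571 + (-9528) = -71099 lies outside [-65536, 65535].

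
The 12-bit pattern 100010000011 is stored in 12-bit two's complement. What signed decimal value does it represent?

MSB is 1, so the value is negative.
Invert: 011101111100. Add 1: 011101111101 = 1917. So the value is −1917.

-1917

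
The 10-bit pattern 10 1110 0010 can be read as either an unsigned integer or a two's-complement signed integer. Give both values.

Unsigned: 1011100010 = 738.
Signed: MSB=1 → 738 − 1024 = -286.

unsigned = 738, signed = -286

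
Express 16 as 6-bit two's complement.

010000

16 is non-negative, so write it directly in 6 bits: 010000.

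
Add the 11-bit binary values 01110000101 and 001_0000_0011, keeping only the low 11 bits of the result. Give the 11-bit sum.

  01110000101
+ 00100000011
= 10010001000

10010001000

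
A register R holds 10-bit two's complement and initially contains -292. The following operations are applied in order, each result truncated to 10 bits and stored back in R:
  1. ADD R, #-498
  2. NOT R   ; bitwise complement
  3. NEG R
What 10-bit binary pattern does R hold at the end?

Start: R = -292 = 1011011100.
R = -292 + (-498) = -790; wraps to 234 = 0011101010
R = NOT 0011101010 = 1100010101 = -235
R = −(-235) = 235 = 0011101011

0011101011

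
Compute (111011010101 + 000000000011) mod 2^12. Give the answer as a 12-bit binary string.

111011011000

  111011010101
+ 000000000011
= 111011011000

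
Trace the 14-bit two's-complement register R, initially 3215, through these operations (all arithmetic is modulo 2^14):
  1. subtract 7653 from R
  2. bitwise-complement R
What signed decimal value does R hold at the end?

4437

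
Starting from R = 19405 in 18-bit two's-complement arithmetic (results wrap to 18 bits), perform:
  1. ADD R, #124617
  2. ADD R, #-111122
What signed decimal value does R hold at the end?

32900

Start: R = 19405 = 000100101111001101.
R = 19405 + 124617 = 144022; wraps to -118122 = 100011001010010110
R = -118122 + (-111122) = -229244; wraps to 32900 = 001000000010000100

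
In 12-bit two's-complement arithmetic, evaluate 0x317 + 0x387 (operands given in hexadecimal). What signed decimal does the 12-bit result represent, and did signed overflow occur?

0x317 = 001100010111 = 791 (signed)
0x387 = 001110000111 = 903 (signed)
  001100010111
+ 001110000111
= 011010011110
Result 011010011110: MSB = 0 → value 1694.
Both addends are non-negative and so is the stored result: no signed overflow.

1694; no overflow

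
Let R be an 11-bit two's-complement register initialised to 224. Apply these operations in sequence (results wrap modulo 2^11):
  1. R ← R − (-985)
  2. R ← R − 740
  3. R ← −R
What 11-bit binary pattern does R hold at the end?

Start: R = 224 = 00011100000.
R = 224 − (-985) = 1209; wraps to -839 = 10010111001
R = -839 − 740 = -1579; wraps to 469 = 00111010101
R = −(469) = -469 = 11000101011

11000101011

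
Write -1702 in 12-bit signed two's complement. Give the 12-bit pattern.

|-1702| = 1702 = 011010100110 in 12 bits.
Invert the bits: 100101011001. Add 1: 100101011010.

100101011010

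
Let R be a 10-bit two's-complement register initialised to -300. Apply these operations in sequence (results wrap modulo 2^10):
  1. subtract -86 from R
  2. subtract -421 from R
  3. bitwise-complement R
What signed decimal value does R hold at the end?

-208

Start: R = -300 = 1011010100.
R = -300 − (-86) = -214 = 1100101010
R = -214 − (-421) = 207 = 0011001111
R = NOT 0011001111 = 1100110000 = -208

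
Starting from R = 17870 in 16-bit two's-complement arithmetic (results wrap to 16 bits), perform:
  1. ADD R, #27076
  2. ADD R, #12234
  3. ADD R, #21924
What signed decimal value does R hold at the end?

13568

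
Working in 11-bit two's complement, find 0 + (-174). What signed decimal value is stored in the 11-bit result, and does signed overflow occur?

0 → 00000000000
-174 → 11101010010
  00000000000
+ 11101010010
= 11101010010
Result 11101010010: MSB = 1 → 1874 − 2048 = -174.
Addends have opposite signs, so signed overflow cannot occur.

-174; no overflow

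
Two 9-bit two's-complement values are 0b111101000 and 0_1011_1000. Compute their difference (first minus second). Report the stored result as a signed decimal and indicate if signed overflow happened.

0b111101000 → 111101000 = -24 (signed)
0_1011_1000 → 010111000 = 184 (signed)
Subtract via negate-and-add: invert 010111000 + 1 = 101001000 (i.e. -184).
  111101000
+ 101001000
= 100110000  (discard carry-out 1)
Result 100110000: MSB = 1 → 304 − 512 = -208.
Both addends (after negating the subtrahend) are negative and so is the stored result: no signed overflow.

-208; no overflow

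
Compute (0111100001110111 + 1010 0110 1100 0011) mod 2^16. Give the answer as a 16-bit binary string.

  0111100001110111
+ 1010011011000011
= 0001111100111010  (discard carry-out 1)

0001111100111010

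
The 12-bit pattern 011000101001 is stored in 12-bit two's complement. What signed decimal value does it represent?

MSB is 0, so the value is non-negative: 011000101001 = 1577.

1577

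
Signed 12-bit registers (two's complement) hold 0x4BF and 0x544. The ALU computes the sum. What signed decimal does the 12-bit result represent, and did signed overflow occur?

0x4BF = 010010111111 = 1215 (signed)
0x544 = 010101000100 = 1348 (signed)
  010010111111
+ 010101000100
= 101000000011
Result 101000000011: MSB = 1 → 2563 − 4096 = -1533.
Both addends are non-negative but the stored result is negative: signed overflow. The true value 1215 + 1348 = 2563 lies outside [-2048, 2047].

-1533; overflow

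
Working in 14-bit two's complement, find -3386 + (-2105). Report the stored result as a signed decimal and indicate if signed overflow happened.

-5491; no overflow

-3386 → 11001011000110
-2105 → 11011111000111
  11001011000110
+ 11011111000111
= 10101010001101  (discard carry-out 1)
Result 10101010001101: MSB = 1 → 10893 − 16384 = -5491.
Both addends are negative and so is the stored result: no signed overflow.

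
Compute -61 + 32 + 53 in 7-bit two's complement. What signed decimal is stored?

-61 + 32 = -29 (1100011)
-29 + 53 = 24 (0011000)

24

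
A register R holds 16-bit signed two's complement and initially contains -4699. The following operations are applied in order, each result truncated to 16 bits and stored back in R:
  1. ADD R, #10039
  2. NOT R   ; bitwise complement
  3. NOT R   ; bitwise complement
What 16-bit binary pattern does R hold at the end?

0001010011011100

Start: R = -4699 = 1110110110100101.
R = -4699 + 10039 = 5340 = 0001010011011100
R = NOT 0001010011011100 = 1110101100100011 = -5341
R = NOT 1110101100100011 = 0001010011011100 = 5340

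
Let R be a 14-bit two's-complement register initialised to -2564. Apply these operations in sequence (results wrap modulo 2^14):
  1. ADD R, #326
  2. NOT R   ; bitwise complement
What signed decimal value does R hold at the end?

2237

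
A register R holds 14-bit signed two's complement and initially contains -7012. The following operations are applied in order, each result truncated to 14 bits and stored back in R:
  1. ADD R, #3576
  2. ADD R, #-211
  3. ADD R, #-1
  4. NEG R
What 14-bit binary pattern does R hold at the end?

00111001000000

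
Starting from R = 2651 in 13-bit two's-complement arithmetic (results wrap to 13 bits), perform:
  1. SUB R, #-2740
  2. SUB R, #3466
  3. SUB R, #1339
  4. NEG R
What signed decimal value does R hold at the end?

-586

Start: R = 2651 = 0101001011011.
R = 2651 − (-2740) = 5391; wraps to -2801 = 1010100001111
R = -2801 − 3466 = -6267; wraps to 1925 = 0011110000101
R = 1925 − 1339 = 586 = 0001001001010
R = −(586) = -586 = 1110110110110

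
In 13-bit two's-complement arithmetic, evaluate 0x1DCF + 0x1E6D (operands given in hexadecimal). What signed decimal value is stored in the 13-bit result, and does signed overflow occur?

-964; no overflow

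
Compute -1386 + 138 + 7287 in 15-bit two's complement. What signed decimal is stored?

6039

-1386 + 138 = -1248 (111101100100000)
-1248 + 7287 = 6039 (001011110010111)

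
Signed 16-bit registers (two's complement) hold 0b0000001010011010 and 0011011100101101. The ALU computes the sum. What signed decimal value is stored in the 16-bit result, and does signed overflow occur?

0b0000001010011010 → 0000001010011010 = 666 (signed)
0011011100101101 = 14125 (signed)
  0000001010011010
+ 0011011100101101
= 0011100111000111
Result 0011100111000111: MSB = 0 → value 14791.
Both addends are non-negative and so is the stored result: no signed overflow.

14791; no overflow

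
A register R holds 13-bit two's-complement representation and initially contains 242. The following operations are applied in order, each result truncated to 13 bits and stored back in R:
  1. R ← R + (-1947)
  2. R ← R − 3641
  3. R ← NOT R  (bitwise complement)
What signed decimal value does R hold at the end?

Start: R = 242 = 0000011110010.
R = 242 + (-1947) = -1705 = 1100101010111
R = -1705 − 3641 = -5346; wraps to 2846 = 0101100011110
R = NOT 0101100011110 = 1010011100001 = -2847

-2847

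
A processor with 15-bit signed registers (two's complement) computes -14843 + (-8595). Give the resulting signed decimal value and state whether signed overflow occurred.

9330; overflow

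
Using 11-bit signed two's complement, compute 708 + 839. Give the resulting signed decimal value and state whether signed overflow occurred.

-501; overflow

708 → 01011000100
839 → 01101000111
  01011000100
+ 01101000111
= 11000001011
Result 11000001011: MSB = 1 → 1547 − 2048 = -501.
Both addends are non-negative but the stored result is negative: signed overflow. The true value 708 + 839 = 1547 lies outside [-1024, 1023].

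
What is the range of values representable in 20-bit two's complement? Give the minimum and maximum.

Minimum: −2^19 = -524288.
Maximum: 2^19 − 1 = 524287.

min = -524288, max = 524287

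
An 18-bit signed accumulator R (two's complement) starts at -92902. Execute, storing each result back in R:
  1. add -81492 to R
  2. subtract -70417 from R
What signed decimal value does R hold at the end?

-103977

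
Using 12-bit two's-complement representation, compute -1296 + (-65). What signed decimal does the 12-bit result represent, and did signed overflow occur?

-1361; no overflow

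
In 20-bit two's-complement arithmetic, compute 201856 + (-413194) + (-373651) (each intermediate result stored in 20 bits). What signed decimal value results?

463587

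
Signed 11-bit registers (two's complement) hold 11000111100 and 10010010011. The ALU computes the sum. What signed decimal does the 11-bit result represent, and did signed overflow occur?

11000111100 = -452 (signed)
10010010011 = -877 (signed)
  11000111100
+ 10010010011
= 01011001111  (discard carry-out 1)
Result 01011001111: MSB = 0 → value 719.
Both addends are negative but the stored result is non-negative: signed overflow. The true value -452 + (-877) = -1329 lies outside [-1024, 1023].

719; overflow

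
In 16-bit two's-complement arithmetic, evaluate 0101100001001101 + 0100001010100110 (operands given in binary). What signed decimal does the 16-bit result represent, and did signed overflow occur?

-25869; overflow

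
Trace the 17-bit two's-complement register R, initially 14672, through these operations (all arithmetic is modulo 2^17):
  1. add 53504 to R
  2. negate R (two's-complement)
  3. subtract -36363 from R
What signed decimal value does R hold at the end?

-31813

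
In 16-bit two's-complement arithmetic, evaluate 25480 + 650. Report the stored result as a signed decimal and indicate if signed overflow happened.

26130; no overflow

25480 → 0110001110001000
650 → 0000001010001010
  0110001110001000
+ 0000001010001010
= 0110011000010010
Result 0110011000010010: MSB = 0 → value 26130.
Both addends are non-negative and so is the stored result: no signed overflow.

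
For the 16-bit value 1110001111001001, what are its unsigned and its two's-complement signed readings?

Unsigned: 1110001111001001 = 58313.
Signed: MSB=1 → 58313 − 65536 = -7223.

unsigned = 58313, signed = -7223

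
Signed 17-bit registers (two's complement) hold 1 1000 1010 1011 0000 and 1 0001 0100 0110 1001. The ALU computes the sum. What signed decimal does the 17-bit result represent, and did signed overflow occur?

40729; overflow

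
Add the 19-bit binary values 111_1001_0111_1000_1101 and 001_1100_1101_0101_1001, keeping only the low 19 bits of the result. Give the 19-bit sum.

  1111001011110001101
+ 0011100110101011001
= 0010110010011100110  (discard carry-out 1)

0010110010011100110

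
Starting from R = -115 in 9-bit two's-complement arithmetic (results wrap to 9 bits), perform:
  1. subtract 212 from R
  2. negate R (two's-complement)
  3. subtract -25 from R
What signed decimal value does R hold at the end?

-160

Start: R = -115 = 110001101.
R = -115 − 212 = -327; wraps to 185 = 010111001
R = −(185) = -185 = 101000111
R = -185 − (-25) = -160 = 101100000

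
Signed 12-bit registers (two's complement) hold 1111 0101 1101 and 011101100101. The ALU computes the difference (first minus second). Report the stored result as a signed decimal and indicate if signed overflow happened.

2040; overflow

1111 0101 1101 → 111101011101 = -163 (signed)
011101100101 = 1893 (signed)
Subtract via negate-and-add: invert 011101100101 + 1 = 100010011011 (i.e. -1893).
  111101011101
+ 100010011011
= 011111111000  (discard carry-out 1)
Result 011111111000: MSB = 0 → value 2040.
Both addends (after negating the subtrahend) are negative but the stored result is non-negative: signed overflow. The true value -163 − 1893 = -2056 lies outside [-2048, 2047].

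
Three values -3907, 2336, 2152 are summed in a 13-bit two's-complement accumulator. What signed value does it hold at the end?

581

-3907 + 2336 = -1571 (1100111011101)
-1571 + 2152 = 581 (0001001000101)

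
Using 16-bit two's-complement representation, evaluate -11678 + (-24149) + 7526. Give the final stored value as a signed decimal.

-11678 + (-24149) = -35827 → wraps to 29709 (0111010000001101)
29709 + 7526 = 37235 → wraps to -28301 (1001000101110011)

-28301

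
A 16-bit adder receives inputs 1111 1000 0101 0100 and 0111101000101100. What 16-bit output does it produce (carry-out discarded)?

  1111100001010100
+ 0111101000101100
= 0111001010000000  (discard carry-out 1)

0111001010000000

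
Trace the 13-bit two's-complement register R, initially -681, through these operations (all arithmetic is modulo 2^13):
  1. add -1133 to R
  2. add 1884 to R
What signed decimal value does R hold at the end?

70

Start: R = -681 = 1110101010111.
R = -681 + (-1133) = -1814 = 1100011101010
R = -1814 + 1884 = 70 = 0000001000110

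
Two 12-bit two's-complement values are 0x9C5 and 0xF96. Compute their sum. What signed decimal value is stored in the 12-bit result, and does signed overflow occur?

0x9C5 = 100111000101 = -1595 (signed)
0xF96 = 111110010110 = -106 (signed)
  100111000101
+ 111110010110
= 100101011011  (discard carry-out 1)
Result 100101011011: MSB = 1 → 2395 − 4096 = -1701.
Both addends are negative and so is the stored result: no signed overflow.

-1701; no overflow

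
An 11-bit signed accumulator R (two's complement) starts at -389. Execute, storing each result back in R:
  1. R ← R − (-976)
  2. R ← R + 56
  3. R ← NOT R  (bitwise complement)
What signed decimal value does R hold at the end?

-644

Start: R = -389 = 11001111011.
R = -389 − (-976) = 587 = 01001001011
R = 587 + 56 = 643 = 01010000011
R = NOT 01010000011 = 10101111100 = -644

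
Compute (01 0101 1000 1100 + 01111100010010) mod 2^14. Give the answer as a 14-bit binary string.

  01010110001100
+ 01111100010010
= 11010010011110

11010010011110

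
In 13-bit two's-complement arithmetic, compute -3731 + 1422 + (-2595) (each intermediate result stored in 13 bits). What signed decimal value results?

3288

-3731 + 1422 = -2309 (1011011111011)
-2309 + (-2595) = -4904 → wraps to 3288 (0110011011000)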